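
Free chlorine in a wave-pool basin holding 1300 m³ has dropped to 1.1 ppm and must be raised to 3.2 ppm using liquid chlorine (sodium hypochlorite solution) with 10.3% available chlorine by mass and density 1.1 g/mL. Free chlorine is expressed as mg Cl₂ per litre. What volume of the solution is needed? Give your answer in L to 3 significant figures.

24.1 L

Volume: 1300 m³ = 1,300,000 L.
Chlorine deficit: 3.2 − 1.1 = 2.1 ppm = 2.1 mg/L as Cl₂.
Cl₂ equivalent needed: 2.1 mg/L × 1,300,000 L = 2,730,000 mg = 2730 g.
Product at 10.3% available chlorine: 2730 / 0.103 = 26,500 g.
Volume at density 1.1 g/mL: 26,500 g ÷ 1.1 g/mL = 24,100 mL.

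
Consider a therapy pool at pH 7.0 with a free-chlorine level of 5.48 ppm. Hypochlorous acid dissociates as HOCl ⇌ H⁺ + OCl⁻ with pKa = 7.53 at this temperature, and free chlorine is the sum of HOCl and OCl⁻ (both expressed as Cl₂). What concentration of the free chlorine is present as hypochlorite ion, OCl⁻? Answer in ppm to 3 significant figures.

[OCl⁻]/[HOCl] = 10^(pH − pKa) = 10^(7.0 − 7.53) = 10^-0.53 = 0.2951.
Fraction as HOCl = 1 / (1 + 0.2951) = 0.7721.
OCl⁻ = (1 − 0.7721) × 5.48 ppm = 1.249 ppm.

1.25 ppm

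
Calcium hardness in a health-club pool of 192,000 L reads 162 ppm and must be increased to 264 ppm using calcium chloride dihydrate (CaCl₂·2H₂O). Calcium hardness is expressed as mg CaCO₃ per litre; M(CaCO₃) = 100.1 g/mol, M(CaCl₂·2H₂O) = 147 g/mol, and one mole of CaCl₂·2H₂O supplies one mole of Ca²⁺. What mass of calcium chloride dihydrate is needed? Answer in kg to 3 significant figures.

Hardness to add: (264 − 162) = 102 mg/L as CaCO₃ × 192,000 L = 19,580 g as CaCO₃.
Moles of Ca²⁺ (1 mol Ca²⁺ ≡ 1 mol CaCO₃): 19,580 / 100.1 g/mol = 195.6 mol.
Mass of CaCl₂·2H₂O: 195.6 × 147 = 28,760 g.

28.8 kg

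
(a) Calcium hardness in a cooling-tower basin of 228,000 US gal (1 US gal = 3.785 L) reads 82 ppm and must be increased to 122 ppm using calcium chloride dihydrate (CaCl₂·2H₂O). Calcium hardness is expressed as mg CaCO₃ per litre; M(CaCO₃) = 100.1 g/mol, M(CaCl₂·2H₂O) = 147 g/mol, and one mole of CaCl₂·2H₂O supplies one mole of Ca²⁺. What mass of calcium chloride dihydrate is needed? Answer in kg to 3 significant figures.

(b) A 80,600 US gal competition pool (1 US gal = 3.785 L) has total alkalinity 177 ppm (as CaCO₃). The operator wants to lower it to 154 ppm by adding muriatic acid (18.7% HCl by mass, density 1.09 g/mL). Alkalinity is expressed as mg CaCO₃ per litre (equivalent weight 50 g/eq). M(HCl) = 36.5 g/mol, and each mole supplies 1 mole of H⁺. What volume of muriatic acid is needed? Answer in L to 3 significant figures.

(a) Volume: 228,000 US gal × 3.785 L/gal = 862,980 L.
(a) Hardness to add: (122 − 82) = 40 mg/L as CaCO₃ × 862,980 L = 34,520 g as CaCO₃.
(a) Moles of Ca²⁺ (1 mol Ca²⁺ ≡ 1 mol CaCO₃): 34,520 / 100.1 g/mol = 344.8 mol.
(a) Mass of CaCl₂·2H₂O: 344.8 × 147 = 50,690 g.

(b) Volume: 80,600 US gal × 3.785 L/gal = 305,071 L.
(b) Alkalinity to neutralize: (177 − 154) = 23 mg/L as CaCO₃ × 305,071 L = 7017 g as CaCO₃.
(b) Equivalents of H⁺ required: 7017 ÷ 50 g/eq = 140.3 eq = 140.3 mol HCl.
(b) Mass of HCl: 140.3 × 36.5 = 5122 g.
(b) Mass of 18.7% solution: 5122 / 0.187 = 27,390 g.
(b) Volume: 27,390 g ÷ 1.09 g/mL = 25,130 mL.

(a) 50.7 kg; (b) 25.1 L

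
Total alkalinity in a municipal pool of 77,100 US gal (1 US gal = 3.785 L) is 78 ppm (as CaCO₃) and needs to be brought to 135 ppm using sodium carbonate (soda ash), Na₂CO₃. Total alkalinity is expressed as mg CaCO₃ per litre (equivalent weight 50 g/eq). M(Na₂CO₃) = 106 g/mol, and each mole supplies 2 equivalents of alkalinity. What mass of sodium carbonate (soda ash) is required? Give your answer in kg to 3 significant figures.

Volume: 77,100 US gal × 3.785 L/gal = 291,824 L.
Alkalinity to add: (135 − 78) = 57 mg/L as CaCO₃ × 291,824 L = 16,630 g as CaCO₃.
Equivalents: 16,630 g ÷ 50 g/eq = 332.7 eq.
Each mole of Na₂CO₃ supplies 2 eq, so 332.7 / 2 = 166.3 mol.
Mass: 166.3 mol × 106 g/mol = 17,630 g.

17.6 kg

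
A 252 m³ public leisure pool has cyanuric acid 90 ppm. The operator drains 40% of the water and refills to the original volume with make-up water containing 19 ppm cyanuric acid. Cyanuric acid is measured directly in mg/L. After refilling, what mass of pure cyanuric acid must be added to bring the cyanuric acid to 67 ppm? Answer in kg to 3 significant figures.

Volume: 252 m³ = 252,000 L.
After draining 40% and refilling: 90 × 0.60 + 19 × 0.40 = 61.6 ppm.
Deficit to target: 67 − 61.6 = 5.4 mg/L.
Mass: 5.4 mg/L × 252,000 L = 1361 g cyanuric acid.

1.36 kg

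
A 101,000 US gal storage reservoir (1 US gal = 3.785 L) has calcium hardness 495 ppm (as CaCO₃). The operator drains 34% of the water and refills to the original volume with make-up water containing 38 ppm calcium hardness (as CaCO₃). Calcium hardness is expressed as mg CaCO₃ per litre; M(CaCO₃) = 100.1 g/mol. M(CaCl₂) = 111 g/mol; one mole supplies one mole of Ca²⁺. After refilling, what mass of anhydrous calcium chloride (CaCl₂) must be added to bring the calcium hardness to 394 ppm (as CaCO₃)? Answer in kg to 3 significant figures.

23.1 kg

Volume: 101,000 US gal × 3.785 L/gal = 382,285 L.
After draining 34% and refilling: 495 × 0.66 + 38 × 0.34 = 339.62 ppm.
Deficit to target: 394 − 339.62 = 54.38 mg/L.
As CaCO₃: 54.38 mg/L × 382,285 L = 20,790 g; ÷ 100.1 = 207.7 mol Ca²⁺.
Mass: 207.7 × 111 = 23,050 g.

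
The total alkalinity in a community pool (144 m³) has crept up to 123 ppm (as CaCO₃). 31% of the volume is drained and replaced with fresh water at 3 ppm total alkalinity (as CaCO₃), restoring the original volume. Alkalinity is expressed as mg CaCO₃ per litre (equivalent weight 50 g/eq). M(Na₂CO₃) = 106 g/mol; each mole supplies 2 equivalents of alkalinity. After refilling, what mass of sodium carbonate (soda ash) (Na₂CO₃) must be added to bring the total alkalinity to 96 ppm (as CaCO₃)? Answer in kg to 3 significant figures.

1.56 kg

Volume: 144 m³ = 144,000 L.
After draining 31% and refilling: 123 × 0.69 + 3 × 0.31 = 85.8 ppm.
Deficit to target: 96 − 85.8 = 10.2 mg/L.
As CaCO₃: 10.2 mg/L × 144,000 L = 1469 g; ÷ 50 g/eq ÷ 2 = 14.69 mol Na₂CO₃.
Mass: 14.69 × 106 = 1557 g.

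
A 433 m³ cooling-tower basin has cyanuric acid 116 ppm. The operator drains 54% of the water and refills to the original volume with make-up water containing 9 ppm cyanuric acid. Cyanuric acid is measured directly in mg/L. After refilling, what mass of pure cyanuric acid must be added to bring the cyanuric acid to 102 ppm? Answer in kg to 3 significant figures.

Volume: 433 m³ = 433,000 L.
After draining 54% and refilling: 116 × 0.46 + 9 × 0.54 = 58.22 ppm.
Deficit to target: 102 − 58.22 = 43.78 mg/L.
Mass: 43.78 mg/L × 433,000 L = 18,960 g cyanuric acid.

19.0 kg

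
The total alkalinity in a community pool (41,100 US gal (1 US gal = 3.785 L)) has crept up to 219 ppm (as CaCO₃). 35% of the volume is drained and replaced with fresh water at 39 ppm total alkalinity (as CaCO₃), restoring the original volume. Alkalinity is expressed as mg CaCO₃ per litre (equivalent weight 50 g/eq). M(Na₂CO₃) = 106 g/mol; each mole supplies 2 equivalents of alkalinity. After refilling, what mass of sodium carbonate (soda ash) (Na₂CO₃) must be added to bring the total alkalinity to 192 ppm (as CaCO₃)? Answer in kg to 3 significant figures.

5.94 kg

Volume: 41,100 US gal × 3.785 L/gal = 155,564 L.
After draining 35% and refilling: 219 × 0.65 + 39 × 0.35 = 156 ppm.
Deficit to target: 192 − 156 = 36 mg/L.
As CaCO₃: 36 mg/L × 155,564 L = 5600 g; ÷ 50 g/eq ÷ 2 = 56 mol Na₂CO₃.
Mass: 56 × 106 = 5936 g.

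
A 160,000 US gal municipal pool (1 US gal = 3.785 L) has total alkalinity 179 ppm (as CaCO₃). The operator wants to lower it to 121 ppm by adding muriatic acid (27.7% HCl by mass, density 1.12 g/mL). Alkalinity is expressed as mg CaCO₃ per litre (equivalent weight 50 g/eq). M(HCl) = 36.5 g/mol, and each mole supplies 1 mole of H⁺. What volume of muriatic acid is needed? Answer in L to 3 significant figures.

82.6 L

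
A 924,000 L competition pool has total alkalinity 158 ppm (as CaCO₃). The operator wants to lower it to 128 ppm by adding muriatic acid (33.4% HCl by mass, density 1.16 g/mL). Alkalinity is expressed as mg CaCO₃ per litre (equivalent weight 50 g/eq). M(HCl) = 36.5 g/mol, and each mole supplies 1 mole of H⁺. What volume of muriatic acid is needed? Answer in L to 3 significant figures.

52.2 L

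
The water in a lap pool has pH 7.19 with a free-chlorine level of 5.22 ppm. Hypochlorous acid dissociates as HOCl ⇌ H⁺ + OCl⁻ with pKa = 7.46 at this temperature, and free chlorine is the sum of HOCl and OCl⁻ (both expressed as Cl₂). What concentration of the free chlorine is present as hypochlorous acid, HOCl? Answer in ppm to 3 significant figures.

3.40 ppm

[OCl⁻]/[HOCl] = 10^(pH − pKa) = 10^(7.19 − 7.46) = 10^-0.27 = 0.537.
Fraction as HOCl = 1 / (1 + 0.537) = 0.6506.
HOCl = 0.6506 × 5.22 ppm = 3.396 ppm.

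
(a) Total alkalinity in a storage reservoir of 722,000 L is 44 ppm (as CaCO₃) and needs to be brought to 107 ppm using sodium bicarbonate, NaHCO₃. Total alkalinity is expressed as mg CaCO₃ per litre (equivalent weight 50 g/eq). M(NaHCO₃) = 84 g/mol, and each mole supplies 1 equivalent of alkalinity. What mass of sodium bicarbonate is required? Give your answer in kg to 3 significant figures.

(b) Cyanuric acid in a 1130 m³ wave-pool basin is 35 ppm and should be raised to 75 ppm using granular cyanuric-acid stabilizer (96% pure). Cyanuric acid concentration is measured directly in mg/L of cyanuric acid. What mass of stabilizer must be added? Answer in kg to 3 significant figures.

(a) Alkalinity to add: (107 − 44) = 63 mg/L as CaCO₃ × 722,000 L = 45,490 g as CaCO₃.
(a) Equivalents: 45,490 g ÷ 50 g/eq = 909.7 eq.
(a) NaHCO₃ supplies 1 eq per mole → 909.7 mol.
(a) Mass: 909.7 mol × 84 g/mol = 76,420 g.

(b) Volume: 1130 m³ = 1,130,000 L.
(b) CYA to add: (75 − 35) = 40 mg/L × 1,130,000 L = 45,200 g cyanuric acid.
(b) At 96% purity: 45,200 / 0.96 = 47,080 g product.

(a) 76.4 kg; (b) 47.1 kg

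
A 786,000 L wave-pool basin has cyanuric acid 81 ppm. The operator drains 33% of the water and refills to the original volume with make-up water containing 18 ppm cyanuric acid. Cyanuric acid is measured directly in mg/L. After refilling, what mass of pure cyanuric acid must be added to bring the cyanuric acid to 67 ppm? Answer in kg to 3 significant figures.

5.34 kg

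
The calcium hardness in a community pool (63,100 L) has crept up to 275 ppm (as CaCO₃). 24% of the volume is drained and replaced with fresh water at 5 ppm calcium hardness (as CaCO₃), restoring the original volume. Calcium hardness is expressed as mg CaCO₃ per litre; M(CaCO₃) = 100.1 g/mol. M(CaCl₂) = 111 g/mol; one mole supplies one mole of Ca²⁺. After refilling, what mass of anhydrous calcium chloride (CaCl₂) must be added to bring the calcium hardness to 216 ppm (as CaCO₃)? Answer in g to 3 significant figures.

406 g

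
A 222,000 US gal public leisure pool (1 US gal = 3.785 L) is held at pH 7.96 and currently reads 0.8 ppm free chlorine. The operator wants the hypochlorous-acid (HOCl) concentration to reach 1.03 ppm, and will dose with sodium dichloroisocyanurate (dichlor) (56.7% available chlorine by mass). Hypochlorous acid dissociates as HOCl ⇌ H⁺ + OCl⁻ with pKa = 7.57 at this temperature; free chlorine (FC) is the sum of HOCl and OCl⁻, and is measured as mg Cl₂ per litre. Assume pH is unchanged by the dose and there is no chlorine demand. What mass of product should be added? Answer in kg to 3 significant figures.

4.09 kg

Volume: 222,000 US gal × 3.785 L/gal = 840,270 L.
[OCl⁻]/[HOCl] = 10^(pH − pKa) = 10^(7.96 − 7.57) = 2.455; fraction as HOCl = 1/(1 + 2.455) = 0.2895.
Free chlorine required for 1.03 ppm HOCl: 1.03 / 0.2895 = 3.558 ppm.
FC to add: 3.558 − 0.8 = 2.758 mg/L as Cl₂.
Cl₂ equivalent: 2.758 mg/L × 840,270 L = 2318 g.
Product at 56.7% available Cl: 2318 / 0.567 = 4088 g.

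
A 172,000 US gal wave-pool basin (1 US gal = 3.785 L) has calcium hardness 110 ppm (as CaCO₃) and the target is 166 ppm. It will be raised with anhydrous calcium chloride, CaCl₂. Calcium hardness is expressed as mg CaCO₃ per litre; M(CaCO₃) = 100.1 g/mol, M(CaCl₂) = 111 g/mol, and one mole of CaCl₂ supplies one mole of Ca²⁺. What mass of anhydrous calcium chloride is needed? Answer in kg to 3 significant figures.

40.4 kg

Volume: 172,000 US gal × 3.785 L/gal = 651,020 L.
Hardness to add: (166 − 110) = 56 mg/L as CaCO₃ × 651,020 L = 36,460 g as CaCO₃.
Moles of Ca²⁺ (1 mol Ca²⁺ ≡ 1 mol CaCO₃): 36,460 / 100.1 g/mol = 364.2 mol.
Mass of CaCl₂: 364.2 × 111 = 40,430 g.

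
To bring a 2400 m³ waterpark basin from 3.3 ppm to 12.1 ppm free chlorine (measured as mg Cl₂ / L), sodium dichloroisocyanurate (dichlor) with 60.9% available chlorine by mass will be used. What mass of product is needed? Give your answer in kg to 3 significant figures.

Volume: 2400 m³ = 2,400,000 L.
Chlorine deficit: 12.1 − 3.3 = 8.8 ppm = 8.8 mg/L as Cl₂.
Cl₂ equivalent needed: 8.8 mg/L × 2,400,000 L = 21,120,000 mg = 21,120 g.
Product at 60.9% available chlorine: 21,120 / 0.609 = 34,680 g.

34.7 kg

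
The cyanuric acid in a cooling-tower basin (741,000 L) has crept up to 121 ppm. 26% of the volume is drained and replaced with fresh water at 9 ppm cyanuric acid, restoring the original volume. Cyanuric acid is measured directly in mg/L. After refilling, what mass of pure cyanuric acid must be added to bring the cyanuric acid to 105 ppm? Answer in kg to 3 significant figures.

9.72 kg

After draining 26% and refilling: 121 × 0.74 + 9 × 0.26 = 91.88 ppm.
Deficit to target: 105 − 91.88 = 13.12 mg/L.
Mass: 13.12 mg/L × 741,000 L = 9722 g cyanuric acid.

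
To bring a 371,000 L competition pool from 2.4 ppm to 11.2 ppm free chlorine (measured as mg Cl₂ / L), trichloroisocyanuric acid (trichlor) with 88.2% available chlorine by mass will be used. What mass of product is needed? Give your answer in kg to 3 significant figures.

Chlorine deficit: 11.2 − 2.4 = 8.8 ppm = 8.8 mg/L as Cl₂.
Cl₂ equivalent needed: 8.8 mg/L × 371,000 L = 3,265,000 mg = 3265 g.
Product at 88.2% available chlorine: 3265 / 0.882 = 3702 g.

3.70 kg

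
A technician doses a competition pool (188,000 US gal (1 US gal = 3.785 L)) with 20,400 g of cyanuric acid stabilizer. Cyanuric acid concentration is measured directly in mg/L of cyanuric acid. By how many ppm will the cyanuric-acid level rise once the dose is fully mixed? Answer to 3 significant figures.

Volume: 188,000 US gal × 3.785 L/gal = 711,580 L.
Rise: 20,400 g / 711,580 L × 1000 = 28.67 mg/L.

28.7 ppm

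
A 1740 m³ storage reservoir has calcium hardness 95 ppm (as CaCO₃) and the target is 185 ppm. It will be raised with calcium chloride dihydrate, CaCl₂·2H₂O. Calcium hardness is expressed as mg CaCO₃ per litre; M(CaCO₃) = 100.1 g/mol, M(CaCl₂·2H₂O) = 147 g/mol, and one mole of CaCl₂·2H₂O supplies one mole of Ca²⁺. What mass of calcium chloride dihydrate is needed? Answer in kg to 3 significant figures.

230 kg

Volume: 1740 m³ = 1,740,000 L.
Hardness to add: (185 − 95) = 90 mg/L as CaCO₃ × 1,740,000 L = 156,600 g as CaCO₃.
Moles of Ca²⁺ (1 mol Ca²⁺ ≡ 1 mol CaCO₃): 156,600 / 100.1 g/mol = 1564 mol.
Mass of CaCl₂·2H₂O: 1564 × 147 = 230,000 g.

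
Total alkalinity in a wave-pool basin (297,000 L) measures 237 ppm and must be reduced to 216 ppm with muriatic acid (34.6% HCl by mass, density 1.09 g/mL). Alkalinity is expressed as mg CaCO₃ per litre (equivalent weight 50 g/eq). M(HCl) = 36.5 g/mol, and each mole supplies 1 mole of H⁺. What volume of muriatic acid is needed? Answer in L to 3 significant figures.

Alkalinity to neutralize: (237 − 216) = 21 mg/L as CaCO₃ × 297,000 L = 6237 g as CaCO₃.
Equivalents of H⁺ required: 6237 ÷ 50 g/eq = 124.7 eq = 124.7 mol HCl.
Mass of HCl: 124.7 × 36.5 = 4553 g.
Mass of 34.6% solution: 4553 / 0.346 = 13,160 g.
Volume: 13,160 g ÷ 1.09 g/mL = 12,070 mL.

12.1 L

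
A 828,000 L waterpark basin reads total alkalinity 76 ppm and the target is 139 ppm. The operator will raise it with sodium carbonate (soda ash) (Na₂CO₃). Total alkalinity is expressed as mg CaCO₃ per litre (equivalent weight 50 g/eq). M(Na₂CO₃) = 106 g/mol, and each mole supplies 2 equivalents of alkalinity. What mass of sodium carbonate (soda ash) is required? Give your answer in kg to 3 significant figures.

55.3 kg

Alkalinity to add: (139 − 76) = 63 mg/L as CaCO₃ × 828,000 L = 52,160 g as CaCO₃.
Equivalents: 52,160 g ÷ 50 g/eq = 1043 eq.
Each mole of Na₂CO₃ supplies 2 eq, so 1043 / 2 = 521.6 mol.
Mass: 521.6 mol × 106 g/mol = 55,290 g.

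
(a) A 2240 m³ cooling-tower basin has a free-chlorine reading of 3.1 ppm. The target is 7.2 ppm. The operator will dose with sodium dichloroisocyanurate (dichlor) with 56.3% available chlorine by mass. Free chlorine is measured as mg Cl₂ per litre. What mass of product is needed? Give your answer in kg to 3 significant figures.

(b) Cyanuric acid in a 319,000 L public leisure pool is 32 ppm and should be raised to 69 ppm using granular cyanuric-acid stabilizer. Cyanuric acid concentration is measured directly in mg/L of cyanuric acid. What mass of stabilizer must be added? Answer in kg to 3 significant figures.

(a) Volume: 2240 m³ = 2,240,000 L.
(a) Chlorine deficit: 7.2 − 3.1 = 4.1 ppm = 4.1 mg/L as Cl₂.
(a) Cl₂ equivalent needed: 4.1 mg/L × 2,240,000 L = 9,184,000 mg = 9184 g.
(a) Product at 56.3% available chlorine: 9184 / 0.563 = 16,310 g.

(b) CYA to add: (69 − 32) = 37 mg/L × 319,000 L = 11,800 g cyanuric acid.

(a) 16.3 kg; (b) 11.8 kg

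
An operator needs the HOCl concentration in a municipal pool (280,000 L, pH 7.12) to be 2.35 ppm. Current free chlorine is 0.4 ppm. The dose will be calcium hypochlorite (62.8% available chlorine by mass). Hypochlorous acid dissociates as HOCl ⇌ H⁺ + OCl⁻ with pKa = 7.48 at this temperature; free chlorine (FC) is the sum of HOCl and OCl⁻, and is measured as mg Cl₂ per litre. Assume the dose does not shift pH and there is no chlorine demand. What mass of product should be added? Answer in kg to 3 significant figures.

1.33 kg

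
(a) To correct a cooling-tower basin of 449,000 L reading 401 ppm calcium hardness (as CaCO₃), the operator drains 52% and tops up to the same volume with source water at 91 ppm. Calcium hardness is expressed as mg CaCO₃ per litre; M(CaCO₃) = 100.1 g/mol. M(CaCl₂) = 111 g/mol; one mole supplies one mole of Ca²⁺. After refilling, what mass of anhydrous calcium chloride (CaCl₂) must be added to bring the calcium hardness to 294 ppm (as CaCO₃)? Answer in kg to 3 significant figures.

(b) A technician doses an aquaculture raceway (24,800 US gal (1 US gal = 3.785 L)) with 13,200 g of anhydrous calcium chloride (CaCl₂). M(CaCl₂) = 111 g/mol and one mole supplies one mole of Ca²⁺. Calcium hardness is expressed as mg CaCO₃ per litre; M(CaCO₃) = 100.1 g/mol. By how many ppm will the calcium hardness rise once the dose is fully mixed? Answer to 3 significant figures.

(a) 27.0 kg; (b) 127 ppm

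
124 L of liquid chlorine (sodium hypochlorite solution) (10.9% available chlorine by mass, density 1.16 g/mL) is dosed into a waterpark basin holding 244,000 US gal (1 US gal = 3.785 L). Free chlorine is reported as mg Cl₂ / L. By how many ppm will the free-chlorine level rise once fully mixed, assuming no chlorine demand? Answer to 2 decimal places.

16.98 ppm

Volume: 244,000 US gal × 3.785 L/gal = 923,540 L.
Mass of solution: 124 L × 1000 mL/L × 1.16 g/mL = 143,800 g.
Available chlorine delivered: 143,800 g × 0.109 = 15,680 g as Cl₂.
Concentration rise: 15,680 g / 923,540 L = 16.98 mg/L = 16.98 ppm.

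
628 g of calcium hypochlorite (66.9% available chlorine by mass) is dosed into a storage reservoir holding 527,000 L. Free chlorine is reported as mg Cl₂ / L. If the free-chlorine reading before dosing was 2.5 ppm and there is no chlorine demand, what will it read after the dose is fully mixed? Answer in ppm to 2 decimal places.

3.30 ppm

Available chlorine delivered: 628 g × 0.669 = 420.1 g as Cl₂.
Concentration rise: 420.1 g / 527,000 L = 0.7972 mg/L = 0.80 ppm.
Final FC: 2.5 + 0.80 = 3.30 ppm.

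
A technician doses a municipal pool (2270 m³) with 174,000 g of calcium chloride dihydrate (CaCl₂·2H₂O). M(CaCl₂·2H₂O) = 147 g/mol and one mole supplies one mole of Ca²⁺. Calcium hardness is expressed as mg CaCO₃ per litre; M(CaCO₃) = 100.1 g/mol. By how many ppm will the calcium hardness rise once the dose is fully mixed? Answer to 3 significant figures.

Volume: 2270 m³ = 2,270,000 L.
Moles of Ca²⁺: 174,000 g ÷ 147 g/mol = 1184 mol.
As CaCO₃: 1184 mol × 100.1 g/mol = 118,500 g.
Rise: 118,500 g / 2,270,000 L × 1000 = 52.2 mg/L.

52.2 ppm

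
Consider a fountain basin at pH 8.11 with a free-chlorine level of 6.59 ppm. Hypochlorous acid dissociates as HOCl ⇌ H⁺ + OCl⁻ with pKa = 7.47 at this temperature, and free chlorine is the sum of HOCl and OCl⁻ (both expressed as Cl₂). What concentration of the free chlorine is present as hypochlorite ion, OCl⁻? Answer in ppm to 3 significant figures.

[OCl⁻]/[HOCl] = 10^(pH − pKa) = 10^(8.11 − 7.47) = 10^0.64 = 4.365.
Fraction as HOCl = 1 / (1 + 4.365) = 0.1864.
OCl⁻ = (1 − 0.1864) × 6.59 ppm = 5.362 ppm.

5.36 ppm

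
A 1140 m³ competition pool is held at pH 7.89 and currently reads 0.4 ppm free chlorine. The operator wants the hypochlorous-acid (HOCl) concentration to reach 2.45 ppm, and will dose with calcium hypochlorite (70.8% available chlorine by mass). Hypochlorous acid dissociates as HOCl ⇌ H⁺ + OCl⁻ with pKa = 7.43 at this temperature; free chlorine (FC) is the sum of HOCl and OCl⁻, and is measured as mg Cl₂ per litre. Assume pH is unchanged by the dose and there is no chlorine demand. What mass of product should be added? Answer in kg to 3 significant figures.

14.7 kg

Volume: 1140 m³ = 1,140,000 L.
[OCl⁻]/[HOCl] = 10^(pH − pKa) = 10^(7.89 − 7.43) = 2.884; fraction as HOCl = 1/(1 + 2.884) = 0.2575.
Free chlorine required for 2.45 ppm HOCl: 2.45 / 0.2575 = 9.516 ppm.
FC to add: 9.516 − 0.4 = 9.116 mg/L as Cl₂.
Cl₂ equivalent: 9.116 mg/L × 1,140,000 L = 10,390 g.
Product at 70.8% available Cl: 10,390 / 0.708 = 14,680 g.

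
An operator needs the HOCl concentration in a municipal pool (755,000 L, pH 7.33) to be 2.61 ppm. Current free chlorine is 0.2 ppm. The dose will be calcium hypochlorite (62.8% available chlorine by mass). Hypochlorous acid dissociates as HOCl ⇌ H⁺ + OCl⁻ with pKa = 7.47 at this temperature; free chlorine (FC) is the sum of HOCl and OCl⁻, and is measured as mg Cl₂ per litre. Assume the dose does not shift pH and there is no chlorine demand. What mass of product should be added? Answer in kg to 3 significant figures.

[OCl⁻]/[HOCl] = 10^(pH − pKa) = 10^(7.33 − 7.47) = 0.7244; fraction as HOCl = 1/(1 + 0.7244) = 0.5799.
Free chlorine required for 2.61 ppm HOCl: 2.61 / 0.5799 = 4.501 ppm.
FC to add: 4.501 − 0.2 = 4.301 mg/L as Cl₂.
Cl₂ equivalent: 4.301 mg/L × 755,000 L = 3247 g.
Product at 62.8% available Cl: 3247 / 0.628 = 5171 g.

5.17 kg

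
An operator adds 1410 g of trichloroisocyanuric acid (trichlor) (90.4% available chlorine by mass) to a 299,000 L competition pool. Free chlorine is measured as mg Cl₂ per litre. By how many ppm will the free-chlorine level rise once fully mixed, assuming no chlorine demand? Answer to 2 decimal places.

4.26 ppm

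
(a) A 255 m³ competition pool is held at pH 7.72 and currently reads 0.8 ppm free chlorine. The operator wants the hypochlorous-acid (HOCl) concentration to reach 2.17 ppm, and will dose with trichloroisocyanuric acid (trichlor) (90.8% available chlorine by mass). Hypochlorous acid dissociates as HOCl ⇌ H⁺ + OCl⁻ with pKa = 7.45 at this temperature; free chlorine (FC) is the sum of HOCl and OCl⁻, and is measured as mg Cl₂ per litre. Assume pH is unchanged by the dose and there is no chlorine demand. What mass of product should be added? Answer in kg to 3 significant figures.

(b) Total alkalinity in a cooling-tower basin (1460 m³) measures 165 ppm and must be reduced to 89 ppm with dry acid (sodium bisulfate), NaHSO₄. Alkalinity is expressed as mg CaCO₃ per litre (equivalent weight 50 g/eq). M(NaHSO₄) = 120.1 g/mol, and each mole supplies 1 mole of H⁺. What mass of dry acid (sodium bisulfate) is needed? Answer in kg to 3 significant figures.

(a) Volume: 255 m³ = 255,000 L.
(a) [OCl⁻]/[HOCl] = 10^(pH − pKa) = 10^(7.72 − 7.45) = 1.862; fraction as HOCl = 1/(1 + 1.862) = 0.3494.
(a) Free chlorine required for 2.17 ppm HOCl: 2.17 / 0.3494 = 6.211 ppm.
(a) FC to add: 6.211 − 0.8 = 5.411 mg/L as Cl₂.
(a) Cl₂ equivalent: 5.411 mg/L × 255,000 L = 1380 g.
(a) Product at 90.8% available Cl: 1380 / 0.908 = 1520 g.

(b) Volume: 1460 m³ = 1,460,000 L.
(b) Alkalinity to neutralize: (165 − 89) = 76 mg/L as CaCO₃ × 1,460,000 L = 111,000 g as CaCO₃.
(b) Equivalents of H⁺ required: 111,000 ÷ 50 g/eq = 2219 eq = 2219 mol NaHSO₄.
(b) Mass of NaHSO₄: 2219 × 120.1 = 266,500 g.

(a) 1.52 kg; (b) 267 kg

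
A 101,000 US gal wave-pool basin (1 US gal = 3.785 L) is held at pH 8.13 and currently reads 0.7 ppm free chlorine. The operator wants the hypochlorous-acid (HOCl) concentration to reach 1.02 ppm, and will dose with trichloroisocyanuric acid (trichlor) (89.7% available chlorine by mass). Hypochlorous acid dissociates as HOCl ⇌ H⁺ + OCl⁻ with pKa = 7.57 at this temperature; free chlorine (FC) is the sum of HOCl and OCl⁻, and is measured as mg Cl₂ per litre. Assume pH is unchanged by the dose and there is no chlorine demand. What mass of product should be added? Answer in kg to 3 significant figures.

1.71 kg

Volume: 101,000 US gal × 3.785 L/gal = 382,285 L.
[OCl⁻]/[HOCl] = 10^(pH − pKa) = 10^(8.13 − 7.57) = 3.631; fraction as HOCl = 1/(1 + 3.631) = 0.2159.
Free chlorine required for 1.02 ppm HOCl: 1.02 / 0.2159 = 4.723 ppm.
FC to add: 4.723 − 0.7 = 4.023 mg/L as Cl₂.
Cl₂ equivalent: 4.023 mg/L × 382,285 L = 1538 g.
Product at 89.7% available Cl: 1538 / 0.897 = 1715 g.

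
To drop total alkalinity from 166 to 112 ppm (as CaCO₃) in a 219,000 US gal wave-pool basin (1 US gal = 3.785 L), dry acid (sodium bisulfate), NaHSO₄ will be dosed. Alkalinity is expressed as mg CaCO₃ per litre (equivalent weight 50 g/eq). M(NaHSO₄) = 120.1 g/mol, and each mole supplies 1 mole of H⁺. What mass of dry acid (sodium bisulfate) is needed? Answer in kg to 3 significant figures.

Volume: 219,000 US gal × 3.785 L/gal = 828,915 L.
Alkalinity to neutralize: (166 − 112) = 54 mg/L as CaCO₃ × 828,915 L = 44,760 g as CaCO₃.
Equivalents of H⁺ required: 44,760 ÷ 50 g/eq = 895.2 eq = 895.2 mol NaHSO₄.
Mass of NaHSO₄: 895.2 × 120.1 = 107,500 g.

108 kg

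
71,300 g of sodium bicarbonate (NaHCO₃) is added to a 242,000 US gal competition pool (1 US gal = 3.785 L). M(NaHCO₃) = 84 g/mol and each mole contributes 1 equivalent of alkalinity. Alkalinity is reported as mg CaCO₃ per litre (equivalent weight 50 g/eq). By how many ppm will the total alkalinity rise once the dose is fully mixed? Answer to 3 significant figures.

Volume: 242,000 US gal × 3.785 L/gal = 915,970 L.
Moles of NaHCO₃: 71,300 g ÷ 84 g/mol = 848.8 mol → 848.8 eq of alkalinity.
As CaCO₃: 848.8 eq × 50 g/eq = 42,440 g.
Rise: 42,440 g / 915,970 L × 1000 = 46.33 mg/L.

46.3 ppm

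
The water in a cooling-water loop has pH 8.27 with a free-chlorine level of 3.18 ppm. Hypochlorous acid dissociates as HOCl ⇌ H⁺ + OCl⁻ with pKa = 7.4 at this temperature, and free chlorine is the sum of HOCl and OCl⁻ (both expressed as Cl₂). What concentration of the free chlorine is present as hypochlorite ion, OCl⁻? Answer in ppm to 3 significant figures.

[OCl⁻]/[HOCl] = 10^(pH − pKa) = 10^(8.27 − 7.4) = 10^0.87 = 7.413.
Fraction as HOCl = 1 / (1 + 7.413) = 0.1189.
OCl⁻ = (1 − 0.1189) × 3.18 ppm = 2.802 ppm.

2.80 ppm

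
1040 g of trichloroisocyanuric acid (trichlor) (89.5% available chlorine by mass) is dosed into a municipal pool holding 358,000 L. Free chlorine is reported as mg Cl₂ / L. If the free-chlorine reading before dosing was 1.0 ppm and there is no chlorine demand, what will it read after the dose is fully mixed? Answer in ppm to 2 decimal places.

3.60 ppm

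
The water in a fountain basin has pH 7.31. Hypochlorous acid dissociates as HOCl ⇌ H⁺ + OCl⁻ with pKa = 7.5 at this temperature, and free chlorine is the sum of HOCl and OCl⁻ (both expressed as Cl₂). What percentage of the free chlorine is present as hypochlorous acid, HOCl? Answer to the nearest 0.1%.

60.8%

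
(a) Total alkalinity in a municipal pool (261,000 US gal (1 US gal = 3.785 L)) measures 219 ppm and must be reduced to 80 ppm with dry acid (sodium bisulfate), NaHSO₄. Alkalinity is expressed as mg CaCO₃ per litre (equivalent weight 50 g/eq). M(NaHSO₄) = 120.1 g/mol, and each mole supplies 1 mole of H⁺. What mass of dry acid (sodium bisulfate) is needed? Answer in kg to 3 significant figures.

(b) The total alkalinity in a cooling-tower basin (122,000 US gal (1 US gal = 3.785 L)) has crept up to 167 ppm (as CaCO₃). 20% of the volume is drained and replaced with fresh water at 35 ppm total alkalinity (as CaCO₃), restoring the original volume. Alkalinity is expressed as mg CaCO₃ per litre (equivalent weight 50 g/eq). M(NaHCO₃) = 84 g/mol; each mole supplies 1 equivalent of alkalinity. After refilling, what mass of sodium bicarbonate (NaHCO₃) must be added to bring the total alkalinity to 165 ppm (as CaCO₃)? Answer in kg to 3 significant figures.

(a) 330 kg; (b) 18.9 kg

(a) Volume: 261,000 US gal × 3.785 L/gal = 987,885 L.
(a) Alkalinity to neutralize: (219 − 80) = 139 mg/L as CaCO₃ × 987,885 L = 137,300 g as CaCO₃.
(a) Equivalents of H⁺ required: 137,300 ÷ 50 g/eq = 2746 eq = 2746 mol NaHSO₄.
(a) Mass of NaHSO₄: 2746 × 120.1 = 329,800 g.

(b) Volume: 122,000 US gal × 3.785 L/gal = 461,770 L.
(b) After draining 20% and refilling: 167 × 0.80 + 35 × 0.20 = 140.6 ppm.
(b) Deficit to target: 165 − 140.6 = 24.4 mg/L.
(b) As CaCO₃: 24.4 mg/L × 461,770 L = 11,270 g; ÷ 50 g/eq ÷ 1 = 225.3 mol NaHCO₃.
(b) Mass: 225.3 × 84 = 18,930 g.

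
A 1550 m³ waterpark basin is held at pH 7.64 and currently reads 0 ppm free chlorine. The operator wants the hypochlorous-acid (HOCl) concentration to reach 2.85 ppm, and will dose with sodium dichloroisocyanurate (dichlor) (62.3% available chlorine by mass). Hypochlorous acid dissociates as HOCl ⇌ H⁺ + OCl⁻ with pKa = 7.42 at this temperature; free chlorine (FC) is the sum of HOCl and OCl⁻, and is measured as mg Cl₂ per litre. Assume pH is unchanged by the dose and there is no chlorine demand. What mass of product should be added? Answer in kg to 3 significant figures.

18.9 kg

Volume: 1550 m³ = 1,550,000 L.
[OCl⁻]/[HOCl] = 10^(pH − pKa) = 10^(7.64 − 7.42) = 1.66; fraction as HOCl = 1/(1 + 1.66) = 0.376.
Free chlorine required for 2.85 ppm HOCl: 2.85 / 0.376 = 7.58 ppm.
FC to add: 7.58 − 0 = 7.58 mg/L as Cl₂.
Cl₂ equivalent: 7.58 mg/L × 1,550,000 L = 11,750 g.
Product at 62.3% available Cl: 11,750 / 0.623 = 18,860 g.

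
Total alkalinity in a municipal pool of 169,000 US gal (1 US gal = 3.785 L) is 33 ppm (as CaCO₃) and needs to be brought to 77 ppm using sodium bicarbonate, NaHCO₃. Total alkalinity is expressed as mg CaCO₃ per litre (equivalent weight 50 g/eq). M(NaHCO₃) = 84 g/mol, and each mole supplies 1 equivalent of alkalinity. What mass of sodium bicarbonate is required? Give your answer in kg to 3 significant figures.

47.3 kg

Volume: 169,000 US gal × 3.785 L/gal = 639,665 L.
Alkalinity to add: (77 − 33) = 44 mg/L as CaCO₃ × 639,665 L = 28,150 g as CaCO₃.
Equivalents: 28,150 g ÷ 50 g/eq = 562.9 eq.
NaHCO₃ supplies 1 eq per mole → 562.9 mol.
Mass: 562.9 mol × 84 g/mol = 47,280 g.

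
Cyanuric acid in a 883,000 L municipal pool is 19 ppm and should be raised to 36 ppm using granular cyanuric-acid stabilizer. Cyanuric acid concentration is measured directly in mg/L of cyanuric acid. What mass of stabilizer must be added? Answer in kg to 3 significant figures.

15.0 kg

CYA to add: (36 − 19) = 17 mg/L × 883,000 L = 15,010 g cyanuric acid.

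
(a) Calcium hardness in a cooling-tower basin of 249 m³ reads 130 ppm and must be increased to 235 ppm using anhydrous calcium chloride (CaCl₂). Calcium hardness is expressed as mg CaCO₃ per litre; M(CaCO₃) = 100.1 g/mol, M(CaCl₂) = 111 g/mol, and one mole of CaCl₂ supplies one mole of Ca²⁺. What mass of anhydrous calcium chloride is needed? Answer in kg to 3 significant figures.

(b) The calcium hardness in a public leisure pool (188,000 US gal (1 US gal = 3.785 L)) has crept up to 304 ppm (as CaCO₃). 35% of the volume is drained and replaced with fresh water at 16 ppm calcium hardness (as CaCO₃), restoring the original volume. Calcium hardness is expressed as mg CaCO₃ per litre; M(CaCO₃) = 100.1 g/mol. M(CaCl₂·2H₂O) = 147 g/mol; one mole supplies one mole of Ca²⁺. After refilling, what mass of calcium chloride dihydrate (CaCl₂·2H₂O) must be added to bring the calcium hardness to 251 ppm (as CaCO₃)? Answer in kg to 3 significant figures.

(a) 29.0 kg; (b) 49.9 kg

(a) Volume: 249 m³ = 249,000 L.
(a) Hardness to add: (235 − 130) = 105 mg/L as CaCO₃ × 249,000 L = 26,140 g as CaCO₃.
(a) Moles of Ca²⁺ (1 mol Ca²⁺ ≡ 1 mol CaCO₃): 26,140 / 100.1 g/mol = 261.2 mol.
(a) Mass of CaCl₂: 261.2 × 111 = 28,990 g.

(b) Volume: 188,000 US gal × 3.785 L/gal = 711,580 L.
(b) After draining 35% and refilling: 304 × 0.65 + 16 × 0.35 = 203.2 ppm.
(b) Deficit to target: 251 − 203.2 = 47.8 mg/L.
(b) As CaCO₃: 47.8 mg/L × 711,580 L = 34,010 g; ÷ 100.1 = 339.8 mol Ca²⁺.
(b) Mass: 339.8 × 147 = 49,950 g.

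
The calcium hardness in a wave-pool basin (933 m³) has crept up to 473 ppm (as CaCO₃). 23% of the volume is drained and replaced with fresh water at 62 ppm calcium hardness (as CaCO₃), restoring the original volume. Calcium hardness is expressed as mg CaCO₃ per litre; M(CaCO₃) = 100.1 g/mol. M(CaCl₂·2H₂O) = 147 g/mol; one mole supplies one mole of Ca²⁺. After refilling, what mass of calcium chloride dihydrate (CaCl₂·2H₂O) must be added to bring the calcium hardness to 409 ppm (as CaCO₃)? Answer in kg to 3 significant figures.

Volume: 933 m³ = 933,000 L.
After draining 23% and refilling: 473 × 0.77 + 62 × 0.23 = 378.47 ppm.
Deficit to target: 409 − 378.47 = 30.53 mg/L.
As CaCO₃: 30.53 mg/L × 933,000 L = 28,480 g; ÷ 100.1 = 284.6 mol Ca²⁺.
Mass: 284.6 × 147 = 41,830 g.

41.8 kg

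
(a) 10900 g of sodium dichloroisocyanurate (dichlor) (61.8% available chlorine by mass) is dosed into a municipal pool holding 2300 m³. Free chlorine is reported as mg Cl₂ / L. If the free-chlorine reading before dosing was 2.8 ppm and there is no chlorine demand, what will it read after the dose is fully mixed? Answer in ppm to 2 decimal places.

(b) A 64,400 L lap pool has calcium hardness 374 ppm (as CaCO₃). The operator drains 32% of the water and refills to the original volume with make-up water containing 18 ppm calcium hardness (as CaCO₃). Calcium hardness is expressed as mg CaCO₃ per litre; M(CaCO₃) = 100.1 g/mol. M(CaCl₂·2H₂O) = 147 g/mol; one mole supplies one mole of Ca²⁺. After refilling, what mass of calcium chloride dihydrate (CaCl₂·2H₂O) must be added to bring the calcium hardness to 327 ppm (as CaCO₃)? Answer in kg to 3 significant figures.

(a) Volume: 2300 m³ = 2,300,000 L.
(a) Available chlorine delivered: 10,900 g × 0.618 = 6736 g as Cl₂.
(a) Concentration rise: 6736 g / 2,300,000 L = 2.929 mg/L = 2.93 ppm.
(a) Final FC: 2.8 + 2.93 = 5.73 ppm.

(b) After draining 32% and refilling: 374 × 0.68 + 18 × 0.32 = 260.08 ppm.
(b) Deficit to target: 327 − 260.08 = 66.92 mg/L.
(b) As CaCO₃: 66.92 mg/L × 64,400 L = 4310 g; ÷ 100.1 = 43.05 mol Ca²⁺.
(b) Mass: 43.05 × 147 = 6329 g.

(a) 5.73 ppm; (b) 6.33 kg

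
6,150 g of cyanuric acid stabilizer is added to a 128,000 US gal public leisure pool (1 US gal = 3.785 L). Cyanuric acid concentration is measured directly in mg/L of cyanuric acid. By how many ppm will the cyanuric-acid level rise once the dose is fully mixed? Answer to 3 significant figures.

Volume: 128,000 US gal × 3.785 L/gal = 484,480 L.
Rise: 6,150 g / 484,480 L × 1000 = 12.69 mg/L.

12.7 ppm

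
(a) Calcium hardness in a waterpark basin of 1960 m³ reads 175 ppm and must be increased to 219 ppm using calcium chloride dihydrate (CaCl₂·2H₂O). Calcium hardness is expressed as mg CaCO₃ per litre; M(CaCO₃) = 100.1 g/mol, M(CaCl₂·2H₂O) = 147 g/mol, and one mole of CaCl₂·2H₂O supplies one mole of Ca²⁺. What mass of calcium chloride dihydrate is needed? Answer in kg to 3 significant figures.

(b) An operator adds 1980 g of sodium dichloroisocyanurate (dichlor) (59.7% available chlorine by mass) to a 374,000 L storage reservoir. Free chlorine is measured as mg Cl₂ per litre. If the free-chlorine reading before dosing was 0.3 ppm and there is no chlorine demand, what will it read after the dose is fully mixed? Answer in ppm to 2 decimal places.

(a) 127 kg; (b) 3.46 ppm

(a) Volume: 1960 m³ = 1,960,000 L.
(a) Hardness to add: (219 − 175) = 44 mg/L as CaCO₃ × 1,960,000 L = 86,240 g as CaCO₃.
(a) Moles of Ca²⁺ (1 mol Ca²⁺ ≡ 1 mol CaCO₃): 86,240 / 100.1 g/mol = 861.5 mol.
(a) Mass of CaCl₂·2H₂O: 861.5 × 147 = 126,600 g.

(b) Available chlorine delivered: 1980 g × 0.597 = 1182 g as Cl₂.
(b) Concentration rise: 1182 g / 374,000 L = 3.161 mg/L = 3.16 ppm.
(b) Final FC: 0.3 + 3.16 = 3.46 ppm.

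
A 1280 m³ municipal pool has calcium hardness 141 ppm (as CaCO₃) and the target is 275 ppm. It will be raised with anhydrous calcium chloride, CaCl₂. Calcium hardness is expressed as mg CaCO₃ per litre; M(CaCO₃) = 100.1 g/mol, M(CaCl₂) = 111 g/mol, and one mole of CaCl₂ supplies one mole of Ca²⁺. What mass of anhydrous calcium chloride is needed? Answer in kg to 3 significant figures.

190 kg

Volume: 1280 m³ = 1,280,000 L.
Hardness to add: (275 − 141) = 134 mg/L as CaCO₃ × 1,280,000 L = 171,500 g as CaCO₃.
Moles of Ca²⁺ (1 mol Ca²⁺ ≡ 1 mol CaCO₃): 171,500 / 100.1 g/mol = 1713 mol.
Mass of CaCl₂: 1713 × 111 = 190,200 g.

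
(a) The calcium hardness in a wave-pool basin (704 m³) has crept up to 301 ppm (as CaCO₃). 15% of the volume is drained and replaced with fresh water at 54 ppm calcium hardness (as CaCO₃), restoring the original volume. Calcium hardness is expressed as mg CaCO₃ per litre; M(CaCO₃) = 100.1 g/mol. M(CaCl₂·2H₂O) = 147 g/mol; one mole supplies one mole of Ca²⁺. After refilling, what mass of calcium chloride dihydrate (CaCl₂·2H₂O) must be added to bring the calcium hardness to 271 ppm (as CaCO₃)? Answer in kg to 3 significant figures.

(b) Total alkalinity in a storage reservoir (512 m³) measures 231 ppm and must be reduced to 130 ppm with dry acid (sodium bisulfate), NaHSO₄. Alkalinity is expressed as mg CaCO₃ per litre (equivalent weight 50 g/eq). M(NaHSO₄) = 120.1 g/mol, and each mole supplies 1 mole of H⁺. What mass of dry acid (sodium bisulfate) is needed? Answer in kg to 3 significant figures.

(a) Volume: 704 m³ = 704,000 L.
(a) After draining 15% and refilling: 301 × 0.85 + 54 × 0.15 = 263.95 ppm.
(a) Deficit to target: 271 − 263.95 = 7.05 mg/L.
(a) As CaCO₃: 7.05 mg/L × 704,000 L = 4963 g; ÷ 100.1 = 49.58 mol Ca²⁺.
(a) Mass: 49.58 × 147 = 7289 g.

(b) Volume: 512 m³ = 512,000 L.
(b) Alkalinity to neutralize: (231 − 130) = 101 mg/L as CaCO₃ × 512,000 L = 51,710 g as CaCO₃.
(b) Equivalents of H⁺ required: 51,710 ÷ 50 g/eq = 1034 eq = 1034 mol NaHSO₄.
(b) Mass of NaHSO₄: 1034 × 120.1 = 124,200 g.

(a) 7.29 kg; (b) 124 kg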